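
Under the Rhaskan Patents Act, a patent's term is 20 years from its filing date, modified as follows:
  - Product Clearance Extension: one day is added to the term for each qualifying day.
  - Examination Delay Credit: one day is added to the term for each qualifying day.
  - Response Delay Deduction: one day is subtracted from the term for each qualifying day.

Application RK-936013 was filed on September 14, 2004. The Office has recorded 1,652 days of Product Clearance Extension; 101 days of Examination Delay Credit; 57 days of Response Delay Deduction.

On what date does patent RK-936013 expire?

Base term: filing date + 20 years → 14 September 2024.
Product Clearance Extension: +1652 days → 24 March 2029.
Examination Delay Credit: +101 days → 3 July 2029.
Response Delay Deduction: −57 days → 7 May 2029.

May 7, 2029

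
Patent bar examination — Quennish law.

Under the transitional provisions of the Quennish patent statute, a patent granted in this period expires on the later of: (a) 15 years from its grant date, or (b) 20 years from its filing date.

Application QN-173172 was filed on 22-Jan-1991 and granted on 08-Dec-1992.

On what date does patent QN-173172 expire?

January 22, 2011

(a) grant + 15 years → 8 December 2007.
(b) filing + 20 years → 22 January 2011.
Later of the two: 22 January 2011.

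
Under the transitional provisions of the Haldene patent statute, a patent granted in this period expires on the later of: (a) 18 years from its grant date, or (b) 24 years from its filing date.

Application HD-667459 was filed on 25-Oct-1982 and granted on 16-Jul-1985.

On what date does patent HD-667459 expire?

October 25, 2006

(a) grant + 18 years → 16 July 2003.
(b) filing + 24 years → 25 October 2006.
Later of the two: 25 October 2006.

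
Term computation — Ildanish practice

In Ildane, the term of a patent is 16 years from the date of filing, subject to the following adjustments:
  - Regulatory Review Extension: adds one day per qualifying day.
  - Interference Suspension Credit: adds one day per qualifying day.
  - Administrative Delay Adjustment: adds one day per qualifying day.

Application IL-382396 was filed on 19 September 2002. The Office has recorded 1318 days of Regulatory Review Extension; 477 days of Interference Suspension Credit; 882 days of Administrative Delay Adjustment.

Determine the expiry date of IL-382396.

Base term: filing date + 16 years → 19 September 2018.
Regulatory Review Extension: +1318 days → 29 April 2022.
Interference Suspension Credit: +477 days → 19 August 2023.
Administrative Delay Adjustment: +882 days → 17 January 2026.

2026-01-17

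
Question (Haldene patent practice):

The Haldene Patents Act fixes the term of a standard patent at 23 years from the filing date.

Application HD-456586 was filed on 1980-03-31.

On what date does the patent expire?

Filing date + 23 years → 31 March 2003.

2003-03-31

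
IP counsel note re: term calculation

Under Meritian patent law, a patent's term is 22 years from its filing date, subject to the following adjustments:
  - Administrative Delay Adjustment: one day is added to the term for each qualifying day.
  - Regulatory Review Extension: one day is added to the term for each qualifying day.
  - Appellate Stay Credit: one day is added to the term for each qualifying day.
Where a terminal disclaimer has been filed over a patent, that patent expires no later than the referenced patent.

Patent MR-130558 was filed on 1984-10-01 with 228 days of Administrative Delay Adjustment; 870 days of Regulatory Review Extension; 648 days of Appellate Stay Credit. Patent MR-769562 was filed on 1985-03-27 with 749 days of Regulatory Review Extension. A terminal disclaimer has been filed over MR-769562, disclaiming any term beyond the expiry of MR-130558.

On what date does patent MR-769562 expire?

2009-04-14

Natural term of MR-769562:
  Base: filing + 22 years → 27 March 2007.
  Regulatory Review Extension: +749 days → 14 April 2009.
Expiry of referenced patent MR-130558:
  Base: filing + 22 years → 1 October 2006.
  Administrative Delay Adjustment: +228 days → 17 May 2007.
  Regulatory Review Extension: +870 days → 3 October 2009.
  Appellate Stay Credit: +648 days → 13 July 2011.
Terminal disclaimer: MR-769562 expires on the earlier of 14 April 2009 and 13 July 2011.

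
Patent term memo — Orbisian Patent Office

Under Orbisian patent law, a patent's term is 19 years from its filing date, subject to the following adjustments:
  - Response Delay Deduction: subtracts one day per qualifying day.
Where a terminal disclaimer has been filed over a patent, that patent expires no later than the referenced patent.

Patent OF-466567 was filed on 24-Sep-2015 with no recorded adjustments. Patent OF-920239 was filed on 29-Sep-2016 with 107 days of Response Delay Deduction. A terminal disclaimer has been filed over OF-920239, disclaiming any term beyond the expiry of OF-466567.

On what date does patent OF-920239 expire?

September 24, 2034

Natural term of OF-920239:
  Base: filing + 19 years → 29 September 2035.
  Response Delay Deduction: −107 days → 14 June 2035.
Expiry of referenced patent OF-466567:
  Base: filing + 19 years → 24 September 2034.
Terminal disclaimer: OF-920239 expires on the earlier of 14 June 2035 and 24 September 2034.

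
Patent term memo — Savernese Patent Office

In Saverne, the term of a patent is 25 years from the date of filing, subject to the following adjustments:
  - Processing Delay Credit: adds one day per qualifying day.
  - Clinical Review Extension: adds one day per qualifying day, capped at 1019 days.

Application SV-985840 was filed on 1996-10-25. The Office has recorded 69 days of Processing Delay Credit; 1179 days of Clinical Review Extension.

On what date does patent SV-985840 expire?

2024-10-17

Base term: filing date + 25 years → 25 October 2021.
Processing Delay Credit: +69 days → 2 January 2022.
Clinical Review Extension: 1179 days claimed exceeds the 1019-day cap, so +1019 days → 17 October 2024.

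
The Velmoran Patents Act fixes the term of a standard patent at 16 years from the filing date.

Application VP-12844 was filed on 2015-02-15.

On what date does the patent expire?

Filing date + 16 years → 15 February 2031.

2031-02-15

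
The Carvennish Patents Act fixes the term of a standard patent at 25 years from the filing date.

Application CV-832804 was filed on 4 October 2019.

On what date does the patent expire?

October 4, 2044

Filing date + 25 years → 4 October 2044.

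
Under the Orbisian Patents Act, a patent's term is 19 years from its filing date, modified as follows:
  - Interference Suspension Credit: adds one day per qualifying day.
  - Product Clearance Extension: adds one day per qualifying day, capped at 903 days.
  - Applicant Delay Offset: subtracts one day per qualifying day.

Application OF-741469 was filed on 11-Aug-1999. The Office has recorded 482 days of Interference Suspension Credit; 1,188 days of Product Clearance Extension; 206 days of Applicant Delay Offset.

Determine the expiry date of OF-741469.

Base term: filing date + 19 years → 11 August 2018.
Interference Suspension Credit: +482 days → 6 December 2019.
Product Clearance Extension: 1188 days claimed exceeds the 903-day cap, so +903 days → 27 May 2022.
Applicant Delay Offset: −206 days → 2 November 2021.

2021-11-02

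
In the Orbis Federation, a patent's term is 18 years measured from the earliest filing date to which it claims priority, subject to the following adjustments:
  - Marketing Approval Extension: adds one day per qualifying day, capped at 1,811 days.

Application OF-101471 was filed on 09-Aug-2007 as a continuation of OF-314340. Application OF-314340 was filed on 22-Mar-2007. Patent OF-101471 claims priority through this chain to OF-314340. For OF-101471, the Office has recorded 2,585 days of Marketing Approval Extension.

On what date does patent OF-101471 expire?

Earliest priority filing: 22 March 2007.
Base term: 22 March 2007 + 18 years → 22 March 2025.
Marketing Approval Extension: 2585 days claimed exceeds the 1811-day cap, so +1811 days → 7 March 2030.

March 7, 2030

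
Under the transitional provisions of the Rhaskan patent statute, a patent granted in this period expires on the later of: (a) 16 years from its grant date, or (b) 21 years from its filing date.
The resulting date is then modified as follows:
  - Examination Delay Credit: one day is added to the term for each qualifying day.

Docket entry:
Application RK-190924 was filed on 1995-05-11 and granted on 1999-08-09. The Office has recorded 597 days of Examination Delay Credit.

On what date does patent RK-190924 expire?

December 29, 2017

(a) grant + 16 years → 9 August 2015.
(b) filing + 21 years → 11 May 2016.
Later of the two: 11 May 2016.
Examination Delay Credit: +597 days → 29 December 2017.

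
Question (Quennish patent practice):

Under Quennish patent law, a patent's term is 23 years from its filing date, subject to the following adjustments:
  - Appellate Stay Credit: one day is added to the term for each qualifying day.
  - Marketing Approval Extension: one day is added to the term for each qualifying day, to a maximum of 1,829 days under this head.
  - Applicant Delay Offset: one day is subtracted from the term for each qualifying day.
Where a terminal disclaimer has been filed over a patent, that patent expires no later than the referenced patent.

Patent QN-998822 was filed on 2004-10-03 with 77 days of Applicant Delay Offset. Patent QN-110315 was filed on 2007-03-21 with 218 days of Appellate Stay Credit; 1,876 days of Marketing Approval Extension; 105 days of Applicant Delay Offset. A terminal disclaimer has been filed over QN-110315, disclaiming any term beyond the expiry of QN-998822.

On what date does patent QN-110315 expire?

Natural term of QN-110315:
  Base: filing + 23 years → 21 March 2030.
  Appellate Stay Credit: +218 days → 25 October 2030.
  Marketing Approval Extension: 1876 days claimed exceeds the 1829-day cap, so +1829 days → 28 October 2035.
  Applicant Delay Offset: −105 days → 15 July 2035.
Expiry of referenced patent QN-998822:
  Base: filing + 23 years → 3 October 2027.
  Applicant Delay Offset: −77 days → 18 July 2027.
Terminal disclaimer: QN-110315 expires on the earlier of 15 July 2035 and 18 July 2027.

July 18, 2027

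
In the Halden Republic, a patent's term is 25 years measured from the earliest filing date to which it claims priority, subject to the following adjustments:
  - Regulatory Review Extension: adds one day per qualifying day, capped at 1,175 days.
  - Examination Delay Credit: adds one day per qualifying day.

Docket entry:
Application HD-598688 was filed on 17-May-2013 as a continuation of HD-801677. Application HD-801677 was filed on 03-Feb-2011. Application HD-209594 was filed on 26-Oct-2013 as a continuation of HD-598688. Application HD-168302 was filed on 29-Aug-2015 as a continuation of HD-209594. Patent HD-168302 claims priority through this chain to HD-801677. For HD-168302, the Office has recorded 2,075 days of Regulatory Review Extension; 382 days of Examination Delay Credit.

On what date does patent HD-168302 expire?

May 9, 2040

Earliest priority filing: 3 February 2011.
Base term: 3 February 2011 + 25 years → 3 February 2036.
Regulatory Review Extension: 2075 days claimed exceeds the 1175-day cap, so +1175 days → 23 April 2039.
Examination Delay Credit: +382 days → 9 May 2040.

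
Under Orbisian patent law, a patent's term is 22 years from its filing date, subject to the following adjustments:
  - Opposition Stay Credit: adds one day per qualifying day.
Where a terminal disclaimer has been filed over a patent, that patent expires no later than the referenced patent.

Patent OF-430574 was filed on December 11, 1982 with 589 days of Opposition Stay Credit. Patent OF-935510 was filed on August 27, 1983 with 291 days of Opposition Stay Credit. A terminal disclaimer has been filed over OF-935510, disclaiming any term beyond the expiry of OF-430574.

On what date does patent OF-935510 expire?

June 14, 2006

Natural term of OF-935510:
  Base: filing + 22 years → 27 August 2005.
  Opposition Stay Credit: +291 days → 14 June 2006.
Expiry of referenced patent OF-430574:
  Base: filing + 22 years → 11 December 2004.
  Opposition Stay Credit: +589 days → 23 July 2006.
Terminal disclaimer: OF-935510 expires on the earlier of 14 June 2006 and 23 July 2006.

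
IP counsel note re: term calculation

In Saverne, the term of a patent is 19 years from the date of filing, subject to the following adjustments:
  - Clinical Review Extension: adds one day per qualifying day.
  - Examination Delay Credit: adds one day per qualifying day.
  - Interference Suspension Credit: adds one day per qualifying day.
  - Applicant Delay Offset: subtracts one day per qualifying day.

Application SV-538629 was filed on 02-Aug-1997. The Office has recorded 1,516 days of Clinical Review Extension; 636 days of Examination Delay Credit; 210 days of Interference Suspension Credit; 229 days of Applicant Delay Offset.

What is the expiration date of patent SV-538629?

Base term: filing date + 19 years → 2 August 2016.
Clinical Review Extension: +1516 days → 26 September 2020.
Examination Delay Credit: +636 days → 24 June 2022.
Interference Suspension Credit: +210 days → 20 January 2023.
Applicant Delay Offset: −229 days → 5 June 2022.

2022-06-05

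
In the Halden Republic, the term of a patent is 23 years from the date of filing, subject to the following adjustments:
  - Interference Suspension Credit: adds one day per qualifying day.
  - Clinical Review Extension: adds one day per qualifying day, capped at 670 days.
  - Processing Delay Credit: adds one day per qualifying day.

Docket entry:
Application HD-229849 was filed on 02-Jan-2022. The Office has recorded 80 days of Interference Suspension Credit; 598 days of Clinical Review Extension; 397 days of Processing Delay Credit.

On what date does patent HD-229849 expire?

Base term: filing date + 23 years → 2 January 2045.
Interference Suspension Credit: +80 days → 23 March 2045.
Clinical Review Extension: 598 days (within the 670-day cap) → +598 days → 11 November 2046.
Processing Delay Credit: +397 days → 13 December 2047.

2047-12-13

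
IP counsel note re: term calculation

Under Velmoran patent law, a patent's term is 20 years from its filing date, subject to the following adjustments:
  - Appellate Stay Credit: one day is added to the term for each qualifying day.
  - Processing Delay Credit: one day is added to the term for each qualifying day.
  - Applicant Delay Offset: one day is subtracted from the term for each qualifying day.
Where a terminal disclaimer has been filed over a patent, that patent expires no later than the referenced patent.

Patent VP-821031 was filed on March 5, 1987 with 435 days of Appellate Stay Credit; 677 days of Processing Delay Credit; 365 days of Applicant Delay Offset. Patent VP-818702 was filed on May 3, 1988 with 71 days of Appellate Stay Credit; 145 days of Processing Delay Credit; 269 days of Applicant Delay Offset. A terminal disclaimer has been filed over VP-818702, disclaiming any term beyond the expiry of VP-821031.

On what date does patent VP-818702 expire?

Natural term of VP-818702:
  Base: filing + 20 years → 3 May 2008.
  Appellate Stay Credit: +71 days → 13 July 2008.
  Processing Delay Credit: +145 days → 5 December 2008.
  Applicant Delay Offset: −269 days → 11 March 2008.
Expiry of referenced patent VP-821031:
  Base: filing + 20 years → 5 March 2007.
  Appellate Stay Credit: +435 days → 13 May 2008.
  Processing Delay Credit: +677 days → 21 March 2010.
  Applicant Delay Offset: −365 days → 21 March 2009.
Terminal disclaimer: VP-818702 expires on the earlier of 11 March 2008 and 21 March 2009.

2008-03-11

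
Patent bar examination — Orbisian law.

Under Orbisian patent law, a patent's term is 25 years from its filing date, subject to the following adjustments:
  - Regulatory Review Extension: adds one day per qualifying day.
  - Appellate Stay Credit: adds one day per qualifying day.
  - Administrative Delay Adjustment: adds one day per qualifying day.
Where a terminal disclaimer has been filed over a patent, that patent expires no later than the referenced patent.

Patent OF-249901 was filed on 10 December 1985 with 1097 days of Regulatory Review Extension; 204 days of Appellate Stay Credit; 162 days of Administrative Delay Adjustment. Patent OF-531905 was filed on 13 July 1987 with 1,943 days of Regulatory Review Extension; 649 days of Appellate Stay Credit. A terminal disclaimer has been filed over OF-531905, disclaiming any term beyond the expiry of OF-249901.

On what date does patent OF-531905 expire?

Natural term of OF-531905:
  Base: filing + 25 years → 13 July 2012.
  Regulatory Review Extension: +1943 days → 7 November 2017.
  Appellate Stay Credit: +649 days → 18 August 2019.
Expiry of referenced patent OF-249901:
  Base: filing + 25 years → 10 December 2010.
  Regulatory Review Extension: +1097 days → 11 December 2013.
  Appellate Stay Credit: +204 days → 3 July 2014.
  Administrative Delay Adjustment: +162 days → 12 December 2014.
Terminal disclaimer: OF-531905 expires on the earlier of 18 August 2019 and 12 December 2014.

December 12, 2014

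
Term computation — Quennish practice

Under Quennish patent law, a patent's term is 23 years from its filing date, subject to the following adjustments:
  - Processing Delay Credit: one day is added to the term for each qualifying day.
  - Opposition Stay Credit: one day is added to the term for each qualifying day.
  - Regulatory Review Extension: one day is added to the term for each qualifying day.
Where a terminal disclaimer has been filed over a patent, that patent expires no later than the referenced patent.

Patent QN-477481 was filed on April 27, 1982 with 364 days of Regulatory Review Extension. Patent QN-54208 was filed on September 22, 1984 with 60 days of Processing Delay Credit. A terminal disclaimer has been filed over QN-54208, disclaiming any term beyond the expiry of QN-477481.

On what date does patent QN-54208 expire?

2006-04-26

Natural term of QN-54208:
  Base: filing + 23 years → 22 September 2007.
  Processing Delay Credit: +60 days → 21 November 2007.
Expiry of referenced patent QN-477481:
  Base: filing + 23 years → 27 April 2005.
  Regulatory Review Extension: +364 days → 26 April 2006.
Terminal disclaimer: QN-54208 expires on the earlier of 21 November 2007 and 26 April 2006.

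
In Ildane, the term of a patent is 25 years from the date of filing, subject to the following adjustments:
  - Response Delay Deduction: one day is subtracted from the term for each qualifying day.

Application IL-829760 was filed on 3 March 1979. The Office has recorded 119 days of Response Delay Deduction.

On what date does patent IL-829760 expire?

2003-11-05

Base term: filing date + 25 years → 3 March 2004.
Response Delay Deduction: −119 days → 5 November 2003.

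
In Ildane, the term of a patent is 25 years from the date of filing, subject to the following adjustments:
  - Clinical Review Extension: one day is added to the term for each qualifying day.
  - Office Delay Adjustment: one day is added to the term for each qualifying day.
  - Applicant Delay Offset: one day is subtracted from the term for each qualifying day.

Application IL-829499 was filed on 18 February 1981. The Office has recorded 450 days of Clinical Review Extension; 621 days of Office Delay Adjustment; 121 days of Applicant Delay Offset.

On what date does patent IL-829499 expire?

September 25, 2008

Base term: filing date + 25 years → 18 February 2006.
Clinical Review Extension: +450 days → 14 May 2007.
Office Delay Adjustment: +621 days → 24 January 2009.
Applicant Delay Offset: −121 days → 25 September 2008.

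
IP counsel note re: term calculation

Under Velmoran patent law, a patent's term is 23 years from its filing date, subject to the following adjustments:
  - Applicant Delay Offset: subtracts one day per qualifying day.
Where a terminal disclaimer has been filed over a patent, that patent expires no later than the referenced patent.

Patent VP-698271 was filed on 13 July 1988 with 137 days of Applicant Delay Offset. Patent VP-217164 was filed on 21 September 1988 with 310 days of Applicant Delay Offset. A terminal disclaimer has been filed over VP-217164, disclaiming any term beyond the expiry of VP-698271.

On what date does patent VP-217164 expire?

November 15, 2010

Natural term of VP-217164:
  Base: filing + 23 years → 21 September 2011.
  Applicant Delay Offset: −310 days → 15 November 2010.
Expiry of referenced patent VP-698271:
  Base: filing + 23 years → 13 July 2011.
  Applicant Delay Offset: −137 days → 26 February 2011.
Terminal disclaimer: VP-217164 expires on the earlier of 15 November 2010 and 26 February 2011.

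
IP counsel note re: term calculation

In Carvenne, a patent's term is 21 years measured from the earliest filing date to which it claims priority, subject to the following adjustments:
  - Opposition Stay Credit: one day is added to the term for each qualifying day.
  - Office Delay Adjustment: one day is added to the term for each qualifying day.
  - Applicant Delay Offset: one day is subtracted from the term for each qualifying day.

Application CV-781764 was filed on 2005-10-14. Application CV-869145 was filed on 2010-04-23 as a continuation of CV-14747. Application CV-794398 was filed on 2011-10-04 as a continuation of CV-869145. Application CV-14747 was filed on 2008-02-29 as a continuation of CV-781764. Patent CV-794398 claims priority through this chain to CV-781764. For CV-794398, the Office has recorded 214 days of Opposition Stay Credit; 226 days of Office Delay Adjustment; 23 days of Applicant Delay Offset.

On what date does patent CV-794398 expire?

Earliest priority filing: 14 October 2005.
Base term: 14 October 2005 + 21 years → 14 October 2026.
Opposition Stay Credit: +214 days → 16 May 2027.
Office Delay Adjustment: +226 days → 28 December 2027.
Applicant Delay Offset: −23 days → 5 December 2027.

December 5, 2027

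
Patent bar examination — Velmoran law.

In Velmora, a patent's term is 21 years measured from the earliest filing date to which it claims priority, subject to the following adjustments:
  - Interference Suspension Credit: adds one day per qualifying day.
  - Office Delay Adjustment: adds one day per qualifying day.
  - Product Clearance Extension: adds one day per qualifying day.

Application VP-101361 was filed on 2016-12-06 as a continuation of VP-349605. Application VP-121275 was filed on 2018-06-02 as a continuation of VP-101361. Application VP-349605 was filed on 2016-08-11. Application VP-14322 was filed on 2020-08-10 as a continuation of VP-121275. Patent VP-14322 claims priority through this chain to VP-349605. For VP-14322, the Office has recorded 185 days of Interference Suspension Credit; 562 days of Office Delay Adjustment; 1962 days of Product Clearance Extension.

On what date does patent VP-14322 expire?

January 10, 2045

Earliest priority filing: 11 August 2016.
Base term: 11 August 2016 + 21 years → 11 August 2037.
Interference Suspension Credit: +185 days → 12 February 2038.
Office Delay Adjustment: +562 days → 28 August 2039.
Product Clearance Extension: +1962 days → 10 January 2045.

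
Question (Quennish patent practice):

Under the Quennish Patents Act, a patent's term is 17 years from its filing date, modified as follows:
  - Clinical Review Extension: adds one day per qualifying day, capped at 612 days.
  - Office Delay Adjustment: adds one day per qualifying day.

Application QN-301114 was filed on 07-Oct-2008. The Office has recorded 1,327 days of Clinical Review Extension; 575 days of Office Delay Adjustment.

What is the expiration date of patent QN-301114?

2029-01-06

Base term: filing date + 17 years → 7 October 2025.
Clinical Review Extension: 1327 days claimed exceeds the 612-day cap, so +612 days → 11 June 2027.
Office Delay Adjustment: +575 days → 6 January 2029.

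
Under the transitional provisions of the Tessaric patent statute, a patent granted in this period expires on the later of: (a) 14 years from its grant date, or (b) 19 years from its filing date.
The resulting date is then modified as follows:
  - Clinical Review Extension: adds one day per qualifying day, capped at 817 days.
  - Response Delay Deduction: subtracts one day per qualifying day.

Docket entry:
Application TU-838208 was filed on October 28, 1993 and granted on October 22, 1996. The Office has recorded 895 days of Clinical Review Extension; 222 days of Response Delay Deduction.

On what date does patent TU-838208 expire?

June 15, 2014

(a) grant + 14 years → 22 October 2010.
(b) filing + 19 years → 28 October 2012.
Later of the two: 28 October 2012.
Clinical Review Extension: 895 days claimed exceeds the 817-day cap, so +817 days → 23 January 2015.
Response Delay Deduction: −222 days → 15 June 2014.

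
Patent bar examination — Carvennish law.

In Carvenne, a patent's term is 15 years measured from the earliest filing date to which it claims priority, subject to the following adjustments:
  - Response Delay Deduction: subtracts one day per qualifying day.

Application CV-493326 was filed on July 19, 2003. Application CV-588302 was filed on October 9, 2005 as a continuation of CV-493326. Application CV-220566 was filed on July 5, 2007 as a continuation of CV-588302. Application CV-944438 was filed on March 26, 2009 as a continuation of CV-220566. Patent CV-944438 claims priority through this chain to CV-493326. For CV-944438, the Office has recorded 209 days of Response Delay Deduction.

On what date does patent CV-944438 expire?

2017-12-22

Earliest priority filing: 19 July 2003.
Base term: 19 July 2003 + 15 years → 19 July 2018.
Response Delay Deduction: −209 days → 22 December 2017.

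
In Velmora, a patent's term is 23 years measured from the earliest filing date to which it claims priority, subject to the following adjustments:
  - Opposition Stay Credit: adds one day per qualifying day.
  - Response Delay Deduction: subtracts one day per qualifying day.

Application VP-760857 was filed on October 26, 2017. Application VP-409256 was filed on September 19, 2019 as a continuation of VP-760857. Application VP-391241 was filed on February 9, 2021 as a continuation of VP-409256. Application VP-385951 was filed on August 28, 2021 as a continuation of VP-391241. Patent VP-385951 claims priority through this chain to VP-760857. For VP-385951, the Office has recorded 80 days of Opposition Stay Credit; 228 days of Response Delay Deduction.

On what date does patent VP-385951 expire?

May 31, 2040

Earliest priority filing: 26 October 2017.
Base term: 26 October 2017 + 23 years → 26 October 2040.
Opposition Stay Credit: +80 days → 14 January 2041.
Response Delay Deduction: −228 days → 31 May 2040.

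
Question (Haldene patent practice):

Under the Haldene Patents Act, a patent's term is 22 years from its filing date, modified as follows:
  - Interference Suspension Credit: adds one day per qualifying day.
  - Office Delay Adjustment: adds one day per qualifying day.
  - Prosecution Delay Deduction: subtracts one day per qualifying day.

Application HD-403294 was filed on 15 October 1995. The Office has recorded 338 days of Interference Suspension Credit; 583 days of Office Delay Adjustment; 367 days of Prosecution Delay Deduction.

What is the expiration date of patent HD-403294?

April 22, 2019

Base term: filing date + 22 years → 15 October 2017.
Interference Suspension Credit: +338 days → 18 September 2018.
Office Delay Adjustment: +583 days → 23 April 2020.
Prosecution Delay Deduction: −367 days → 22 April 2019.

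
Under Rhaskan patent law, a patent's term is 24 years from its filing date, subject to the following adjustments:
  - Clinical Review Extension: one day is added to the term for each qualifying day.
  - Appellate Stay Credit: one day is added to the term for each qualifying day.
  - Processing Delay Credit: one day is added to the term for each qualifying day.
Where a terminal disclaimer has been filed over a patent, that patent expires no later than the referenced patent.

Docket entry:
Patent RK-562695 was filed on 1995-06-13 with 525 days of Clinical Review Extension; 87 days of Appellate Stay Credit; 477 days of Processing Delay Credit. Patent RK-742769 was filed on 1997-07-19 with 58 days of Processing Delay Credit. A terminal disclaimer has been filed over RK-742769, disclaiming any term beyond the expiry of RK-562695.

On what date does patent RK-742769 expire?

Natural term of RK-742769:
  Base: filing + 24 years → 19 July 2021.
  Processing Delay Credit: +58 days → 15 September 2021.
Expiry of referenced patent RK-562695:
  Base: filing + 24 years → 13 June 2019.
  Clinical Review Extension: +525 days → 19 November 2020.
  Appellate Stay Credit: +87 days → 14 February 2021.
  Processing Delay Credit: +477 days → 6 June 2022.
Terminal disclaimer: RK-742769 expires on the earlier of 15 September 2021 and 6 June 2022.

2021-09-15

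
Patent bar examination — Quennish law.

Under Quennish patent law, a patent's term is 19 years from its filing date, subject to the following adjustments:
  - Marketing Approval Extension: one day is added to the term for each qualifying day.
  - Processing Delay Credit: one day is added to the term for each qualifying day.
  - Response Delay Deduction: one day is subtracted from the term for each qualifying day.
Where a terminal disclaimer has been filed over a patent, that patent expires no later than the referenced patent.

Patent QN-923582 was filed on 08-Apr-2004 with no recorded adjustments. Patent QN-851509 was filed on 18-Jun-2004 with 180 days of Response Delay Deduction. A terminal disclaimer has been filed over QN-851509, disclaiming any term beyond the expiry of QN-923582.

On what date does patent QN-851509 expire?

2022-12-20

Natural term of QN-851509:
  Base: filing + 19 years → 18 June 2023.
  Response Delay Deduction: −180 days → 20 December 2022.
Expiry of referenced patent QN-923582:
  Base: filing + 19 years → 8 April 2023.
Terminal disclaimer: QN-851509 expires on the earlier of 20 December 2022 and 8 April 2023.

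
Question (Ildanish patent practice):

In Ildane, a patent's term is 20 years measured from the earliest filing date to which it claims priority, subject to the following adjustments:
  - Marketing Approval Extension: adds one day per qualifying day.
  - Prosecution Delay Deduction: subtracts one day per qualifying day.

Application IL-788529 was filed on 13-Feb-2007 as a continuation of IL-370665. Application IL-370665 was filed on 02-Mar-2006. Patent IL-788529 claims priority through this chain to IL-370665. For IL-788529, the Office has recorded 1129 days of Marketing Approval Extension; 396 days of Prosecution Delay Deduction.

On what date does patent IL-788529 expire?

Earliest priority filing: 2 March 2006.
Base term: 2 March 2006 + 20 years → 2 March 2026.
Marketing Approval Extension: +1129 days → 4 April 2029.
Prosecution Delay Deduction: −396 days → 4 March 2028.

2028-03-04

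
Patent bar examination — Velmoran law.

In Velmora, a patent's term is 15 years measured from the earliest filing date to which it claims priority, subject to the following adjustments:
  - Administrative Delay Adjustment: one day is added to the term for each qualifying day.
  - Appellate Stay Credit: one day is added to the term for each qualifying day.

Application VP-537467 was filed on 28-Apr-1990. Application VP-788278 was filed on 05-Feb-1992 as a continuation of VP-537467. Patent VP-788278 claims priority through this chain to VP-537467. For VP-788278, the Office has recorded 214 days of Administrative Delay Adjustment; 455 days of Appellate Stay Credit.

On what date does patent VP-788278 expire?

2007-02-26

Earliest priority filing: 28 April 1990.
Base term: 28 April 1990 + 15 years → 28 April 2005.
Administrative Delay Adjustment: +214 days → 28 November 2005.
Appellate Stay Credit: +455 days → 26 February 2007.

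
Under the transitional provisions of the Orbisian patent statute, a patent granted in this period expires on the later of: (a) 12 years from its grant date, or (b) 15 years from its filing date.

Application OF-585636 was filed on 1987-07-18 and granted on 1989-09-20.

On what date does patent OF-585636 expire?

July 18, 2002

(a) grant + 12 years → 20 September 2001.
(b) filing + 15 years → 18 July 2002.
Later of the two: 18 July 2002.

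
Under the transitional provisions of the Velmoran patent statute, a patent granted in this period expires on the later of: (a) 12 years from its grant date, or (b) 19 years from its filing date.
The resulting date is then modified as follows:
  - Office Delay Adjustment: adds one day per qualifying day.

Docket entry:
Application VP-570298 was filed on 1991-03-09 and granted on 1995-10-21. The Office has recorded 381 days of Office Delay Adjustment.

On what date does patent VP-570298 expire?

(a) grant + 12 years → 21 October 2007.
(b) filing + 19 years → 9 March 2010.
Later of the two: 9 March 2010.
Office Delay Adjustment: +381 days → 25 March 2011.

2011-03-25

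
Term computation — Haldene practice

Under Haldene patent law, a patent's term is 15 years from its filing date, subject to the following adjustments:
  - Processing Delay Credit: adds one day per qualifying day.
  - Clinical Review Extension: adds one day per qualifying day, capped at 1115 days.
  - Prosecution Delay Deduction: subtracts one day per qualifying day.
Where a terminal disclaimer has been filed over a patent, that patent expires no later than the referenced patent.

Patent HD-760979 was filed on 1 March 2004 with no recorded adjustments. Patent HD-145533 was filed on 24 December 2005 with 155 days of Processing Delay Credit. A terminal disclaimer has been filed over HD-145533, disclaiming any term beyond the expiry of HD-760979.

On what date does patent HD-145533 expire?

Natural term of HD-145533:
  Base: filing + 15 years → 24 December 2020.
  Processing Delay Credit: +155 days → 28 May 2021.
Expiry of referenced patent HD-760979:
  Base: filing + 15 years → 1 March 2019.
Terminal disclaimer: HD-145533 expires on the earlier of 28 May 2021 and 1 March 2019.

2019-03-01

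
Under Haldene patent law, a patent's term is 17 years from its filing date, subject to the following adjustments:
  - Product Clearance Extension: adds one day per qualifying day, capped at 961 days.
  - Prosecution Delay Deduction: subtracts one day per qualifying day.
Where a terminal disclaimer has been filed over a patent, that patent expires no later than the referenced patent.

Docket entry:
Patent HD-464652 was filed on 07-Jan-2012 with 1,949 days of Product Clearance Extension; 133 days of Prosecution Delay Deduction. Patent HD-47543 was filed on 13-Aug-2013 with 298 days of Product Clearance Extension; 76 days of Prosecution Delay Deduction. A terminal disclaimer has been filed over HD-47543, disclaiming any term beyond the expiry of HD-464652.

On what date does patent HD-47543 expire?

Natural term of HD-47543:
  Base: filing + 17 years → 13 August 2030.
  Product Clearance Extension: 298 days (within the 961-day cap) → +298 days → 7 June 2031.
  Prosecution Delay Deduction: −76 days → 23 March 2031.
Expiry of referenced patent HD-464652:
  Base: filing + 17 years → 7 January 2029.
  Product Clearance Extension: 1949 days claimed exceeds the 961-day cap, so +961 days → 26 August 2031.
  Prosecution Delay Deduction: −133 days → 15 April 2031.
Terminal disclaimer: HD-47543 expires on the earlier of 23 March 2031 and 15 April 2031.

March 23, 2031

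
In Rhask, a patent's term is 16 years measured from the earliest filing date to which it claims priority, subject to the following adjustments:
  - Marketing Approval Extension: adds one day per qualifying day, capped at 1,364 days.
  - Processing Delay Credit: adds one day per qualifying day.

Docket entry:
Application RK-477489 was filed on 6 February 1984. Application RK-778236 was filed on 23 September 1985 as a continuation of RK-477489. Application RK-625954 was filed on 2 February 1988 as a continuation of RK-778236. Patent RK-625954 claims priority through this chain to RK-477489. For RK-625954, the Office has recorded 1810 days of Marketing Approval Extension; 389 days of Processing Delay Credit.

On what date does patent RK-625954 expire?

Earliest priority filing: 6 February 1984.
Base term: 6 February 1984 + 16 years → 6 February 2000.
Marketing Approval Extension: 1810 days claimed exceeds the 1364-day cap, so +1364 days → 1 November 2003.
Processing Delay Credit: +389 days → 24 November 2004.

2004-11-24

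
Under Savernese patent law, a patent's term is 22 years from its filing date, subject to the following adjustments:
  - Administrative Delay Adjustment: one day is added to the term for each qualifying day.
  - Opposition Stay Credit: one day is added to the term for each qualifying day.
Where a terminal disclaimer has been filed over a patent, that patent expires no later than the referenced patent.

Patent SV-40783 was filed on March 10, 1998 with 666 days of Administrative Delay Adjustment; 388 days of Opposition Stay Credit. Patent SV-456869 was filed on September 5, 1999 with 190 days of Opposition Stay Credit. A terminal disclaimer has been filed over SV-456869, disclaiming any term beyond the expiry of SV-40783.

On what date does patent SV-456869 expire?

March 14, 2022

Natural term of SV-456869:
  Base: filing + 22 years → 5 September 2021.
  Opposition Stay Credit: +190 days → 14 March 2022.
Expiry of referenced patent SV-40783:
  Base: filing + 22 years → 10 March 2020.
  Administrative Delay Adjustment: +666 days → 5 January 2022.
  Opposition Stay Credit: +388 days → 28 January 2023.
Terminal disclaimer: SV-456869 expires on the earlier of 14 March 2022 and 28 January 2023.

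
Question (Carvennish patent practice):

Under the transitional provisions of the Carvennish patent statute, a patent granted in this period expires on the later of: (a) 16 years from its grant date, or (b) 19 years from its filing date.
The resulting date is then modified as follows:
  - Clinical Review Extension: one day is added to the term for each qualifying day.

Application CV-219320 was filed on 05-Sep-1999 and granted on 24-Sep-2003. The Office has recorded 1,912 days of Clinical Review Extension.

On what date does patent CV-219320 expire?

2024-12-18

(a) grant + 16 years → 24 September 2019.
(b) filing + 19 years → 5 September 2018.
Later of the two: 24 September 2019.
Clinical Review Extension: +1912 days → 18 December 2024.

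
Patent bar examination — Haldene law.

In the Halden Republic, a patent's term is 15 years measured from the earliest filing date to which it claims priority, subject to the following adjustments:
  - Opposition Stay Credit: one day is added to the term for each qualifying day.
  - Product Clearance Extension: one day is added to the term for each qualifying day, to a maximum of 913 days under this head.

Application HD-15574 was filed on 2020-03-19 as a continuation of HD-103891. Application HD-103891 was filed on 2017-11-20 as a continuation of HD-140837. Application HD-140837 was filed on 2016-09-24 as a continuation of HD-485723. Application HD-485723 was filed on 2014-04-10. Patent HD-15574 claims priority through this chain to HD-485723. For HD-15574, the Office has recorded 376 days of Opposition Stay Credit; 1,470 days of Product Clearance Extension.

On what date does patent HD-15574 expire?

Earliest priority filing: 10 April 2014.
Base term: 10 April 2014 + 15 years → 10 April 2029.
Opposition Stay Credit: +376 days → 21 April 2030.
Product Clearance Extension: 1470 days claimed exceeds the 913-day cap, so +913 days → 20 October 2032.

October 20, 2032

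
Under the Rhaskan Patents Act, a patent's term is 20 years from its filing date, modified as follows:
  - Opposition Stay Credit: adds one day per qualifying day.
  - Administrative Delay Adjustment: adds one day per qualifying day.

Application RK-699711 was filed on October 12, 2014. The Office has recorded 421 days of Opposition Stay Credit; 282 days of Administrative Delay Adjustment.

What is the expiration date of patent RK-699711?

Base term: filing date + 20 years → 12 October 2034.
Opposition Stay Credit: +421 days → 7 December 2035.
Administrative Delay Adjustment: +282 days → 14 September 2036.

September 14, 2036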